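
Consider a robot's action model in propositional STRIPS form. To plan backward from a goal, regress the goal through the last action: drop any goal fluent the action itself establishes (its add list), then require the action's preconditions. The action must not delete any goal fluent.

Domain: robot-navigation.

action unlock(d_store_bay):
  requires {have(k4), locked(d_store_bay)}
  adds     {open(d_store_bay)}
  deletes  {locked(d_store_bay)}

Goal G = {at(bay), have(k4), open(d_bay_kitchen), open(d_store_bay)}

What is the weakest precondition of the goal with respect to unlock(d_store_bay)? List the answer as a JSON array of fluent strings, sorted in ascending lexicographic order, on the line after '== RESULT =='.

Regress:
  G ∩ del = {}  (empty — regression defined)
  G \ add = {at(bay), have(k4), open(d_bay_kitchen), open(d_store_bay)} \ {open(d_store_bay)} = {at(bay), have(k4), open(d_bay_kitchen)}
  ∪ pre   = {at(bay), have(k4), open(d_bay_kitchen)} ∪ {have(k4), locked(d_store_bay)}
          = {at(bay), have(k4), locked(d_store_bay), open(d_bay_kitchen)}

== RESULT ==
["at(bay)", "have(k4)", "locked(d_store_bay)", "open(d_bay_kitchen)"]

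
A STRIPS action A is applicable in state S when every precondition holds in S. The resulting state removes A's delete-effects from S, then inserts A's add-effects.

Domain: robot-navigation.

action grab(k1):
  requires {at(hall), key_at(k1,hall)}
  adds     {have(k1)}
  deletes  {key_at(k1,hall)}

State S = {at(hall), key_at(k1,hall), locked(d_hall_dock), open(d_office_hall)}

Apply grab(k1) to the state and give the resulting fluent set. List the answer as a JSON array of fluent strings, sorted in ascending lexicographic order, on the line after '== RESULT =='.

Compute (S \ del) ∪ add:
  pre ⊆ S: {at(hall), key_at(k1,hall)} ⊆ S  — applicable
  S \ del = {at(hall), locked(d_hall_dock), open(d_office_hall)}
  ∪ add   = {at(hall), have(k1), locked(d_hall_dock), open(d_office_hall)}

== RESULT ==
["at(hall)", "have(k1)", "locked(d_hall_dock)", "open(d_office_hall)"]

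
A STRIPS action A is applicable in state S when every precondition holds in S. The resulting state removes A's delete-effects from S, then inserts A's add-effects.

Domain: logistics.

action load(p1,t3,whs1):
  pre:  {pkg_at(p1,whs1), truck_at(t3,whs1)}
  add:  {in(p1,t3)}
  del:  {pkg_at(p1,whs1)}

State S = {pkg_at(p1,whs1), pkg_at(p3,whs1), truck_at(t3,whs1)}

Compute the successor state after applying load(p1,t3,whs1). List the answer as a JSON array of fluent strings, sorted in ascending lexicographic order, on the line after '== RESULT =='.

Progress:
  pre ⊆ S: {pkg_at(p1,whs1), truck_at(t3,whs1)} ⊆ S  — applicable
  S \ del = {pkg_at(p3,whs1), truck_at(t3,whs1)}
  ∪ add   = {in(p1,t3), pkg_at(p3,whs1), truck_at(t3,whs1)}

== RESULT ==
["in(p1,t3)", "pkg_at(p3,whs1)", "truck_at(t3,whs1)"]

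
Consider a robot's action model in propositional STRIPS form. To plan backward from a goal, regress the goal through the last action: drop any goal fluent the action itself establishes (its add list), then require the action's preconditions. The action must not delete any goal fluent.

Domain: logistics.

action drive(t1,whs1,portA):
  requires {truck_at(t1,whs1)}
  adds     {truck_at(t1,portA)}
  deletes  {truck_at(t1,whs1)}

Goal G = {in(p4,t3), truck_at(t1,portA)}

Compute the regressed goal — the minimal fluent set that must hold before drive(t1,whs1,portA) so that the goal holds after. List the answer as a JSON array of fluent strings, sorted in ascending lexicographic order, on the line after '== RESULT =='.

Compute (G \ add) ∪ pre:
  G ∩ del = {}  (empty — regression defined)
  G \ add = {in(p4,t3), truck_at(t1,portA)} \ {truck_at(t1,portA)} = {in(p4,t3)}
  ∪ pre   = {in(p4,t3)} ∪ {truck_at(t1,whs1)}
          = {in(p4,t3), truck_at(t1,whs1)}

== RESULT ==
["in(p4,t3)", "truck_at(t1,whs1)"]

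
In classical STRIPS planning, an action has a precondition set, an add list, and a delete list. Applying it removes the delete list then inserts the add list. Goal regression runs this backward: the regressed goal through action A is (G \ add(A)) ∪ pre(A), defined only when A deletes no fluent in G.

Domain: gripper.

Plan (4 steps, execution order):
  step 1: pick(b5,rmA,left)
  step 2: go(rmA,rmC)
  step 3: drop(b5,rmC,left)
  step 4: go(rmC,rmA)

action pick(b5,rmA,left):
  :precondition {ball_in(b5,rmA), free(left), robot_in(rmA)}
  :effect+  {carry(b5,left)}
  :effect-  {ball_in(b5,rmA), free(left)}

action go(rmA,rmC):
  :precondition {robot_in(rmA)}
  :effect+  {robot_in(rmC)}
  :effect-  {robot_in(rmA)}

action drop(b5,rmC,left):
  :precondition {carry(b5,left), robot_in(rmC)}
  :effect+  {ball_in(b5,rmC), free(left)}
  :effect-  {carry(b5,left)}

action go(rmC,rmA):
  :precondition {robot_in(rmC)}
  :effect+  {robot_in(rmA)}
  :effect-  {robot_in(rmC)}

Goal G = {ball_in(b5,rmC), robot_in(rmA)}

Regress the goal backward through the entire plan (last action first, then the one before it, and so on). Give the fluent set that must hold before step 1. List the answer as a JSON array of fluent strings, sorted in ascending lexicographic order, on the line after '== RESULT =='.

Work backward from the goal:
  through step 4 (go(rmC,rmA)): drop {robot_in(rmA)}, keep {ball_in(b5,rmC)}, require {robot_in(rmC)}
    → {ball_in(b5,rmC), robot_in(rmC)}
  through step 3 (drop(b5,rmC,left)): drop {ball_in(b5,rmC)}, keep {robot_in(rmC)}, require {carry(b5,left), robot_in(rmC)}
    → {carry(b5,left), robot_in(rmC)}
  through step 2 (go(rmA,rmC)): drop {robot_in(rmC)}, keep {carry(b5,left)}, require {robot_in(rmA)}
    → {carry(b5,left), robot_in(rmA)}
  through step 1 (pick(b5,rmA,left)): drop {carry(b5,left)}, keep {robot_in(rmA)}, require {ball_in(b5,rmA), free(left), robot_in(rmA)}
    → {ball_in(b5,rmA), free(left), robot_in(rmA)}

== RESULT ==
["ball_in(b5,rmA)", "free(left)", "robot_in(rmA)"]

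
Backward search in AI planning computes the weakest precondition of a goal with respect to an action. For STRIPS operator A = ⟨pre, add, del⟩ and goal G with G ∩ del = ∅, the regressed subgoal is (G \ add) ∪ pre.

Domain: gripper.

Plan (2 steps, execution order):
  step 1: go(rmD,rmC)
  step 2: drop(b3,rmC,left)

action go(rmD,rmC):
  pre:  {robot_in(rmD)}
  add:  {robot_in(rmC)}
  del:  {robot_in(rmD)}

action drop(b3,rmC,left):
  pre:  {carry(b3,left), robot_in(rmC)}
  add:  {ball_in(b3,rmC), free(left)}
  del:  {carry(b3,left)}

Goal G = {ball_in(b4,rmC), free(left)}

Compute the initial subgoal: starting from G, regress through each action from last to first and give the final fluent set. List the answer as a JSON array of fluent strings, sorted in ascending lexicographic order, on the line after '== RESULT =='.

Regress step by step:
  through step 2 (drop(b3,rmC,left)): drop {free(left)}, keep {ball_in(b4,rmC)}, require {carry(b3,left), robot_in(rmC)}
    → {ball_in(b4,rmC), carry(b3,left), robot_in(rmC)}
  through step 1 (go(rmD,rmC)): drop {robot_in(rmC)}, keep {ball_in(b4,rmC), carry(b3,left)}, require {robot_in(rmD)}
    → {ball_in(b4,rmC), carry(b3,left), robot_in(rmD)}

== RESULT ==
["ball_in(b4,rmC)", "carry(b3,left)", "robot_in(rmD)"]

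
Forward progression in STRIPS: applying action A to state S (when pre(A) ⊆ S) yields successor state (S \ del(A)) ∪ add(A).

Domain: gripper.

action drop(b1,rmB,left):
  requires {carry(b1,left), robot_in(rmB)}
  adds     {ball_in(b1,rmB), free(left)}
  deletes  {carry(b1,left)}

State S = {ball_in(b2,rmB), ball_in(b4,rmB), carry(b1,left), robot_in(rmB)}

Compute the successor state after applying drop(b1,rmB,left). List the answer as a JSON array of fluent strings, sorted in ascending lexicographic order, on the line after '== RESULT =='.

Progress:
  pre ⊆ S: {carry(b1,left), robot_in(rmB)} ⊆ S  — applicable
  S \ del = {ball_in(b2,rmB), ball_in(b4,rmB), robot_in(rmB)}
  ∪ add   = {ball_in(b1,rmB), ball_in(b2,rmB), ball_in(b4,rmB), free(left), robot_in(rmB)}

== RESULT ==
["ball_in(b1,rmB)", "ball_in(b2,rmB)", "ball_in(b4,rmB)", "free(left)", "robot_in(rmB)"]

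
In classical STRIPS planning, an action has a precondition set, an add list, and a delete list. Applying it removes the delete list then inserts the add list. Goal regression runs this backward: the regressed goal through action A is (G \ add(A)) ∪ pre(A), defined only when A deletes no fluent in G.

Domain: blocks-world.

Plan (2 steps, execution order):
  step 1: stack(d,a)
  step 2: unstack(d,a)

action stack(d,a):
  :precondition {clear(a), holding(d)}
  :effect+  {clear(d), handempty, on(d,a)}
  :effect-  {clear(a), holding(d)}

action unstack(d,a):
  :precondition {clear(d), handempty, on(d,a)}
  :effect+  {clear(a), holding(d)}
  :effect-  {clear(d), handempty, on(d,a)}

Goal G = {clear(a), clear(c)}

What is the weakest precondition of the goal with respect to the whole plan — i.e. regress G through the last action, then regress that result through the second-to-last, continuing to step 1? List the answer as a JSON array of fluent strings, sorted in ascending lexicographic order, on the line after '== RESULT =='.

Regress step by step:
  through step 2 (unstack(d,a)): drop {clear(a)}, keep {clear(c)}, require {clear(d), handempty, on(d,a)}
    → {clear(c), clear(d), handempty, on(d,a)}
  through step 1 (stack(d,a)): drop {clear(d), handempty, on(d,a)}, keep {clear(c)}, require {clear(a), holding(d)}
    → {clear(a), clear(c), holding(d)}

== RESULT ==
["clear(a)", "clear(c)", "holding(d)"]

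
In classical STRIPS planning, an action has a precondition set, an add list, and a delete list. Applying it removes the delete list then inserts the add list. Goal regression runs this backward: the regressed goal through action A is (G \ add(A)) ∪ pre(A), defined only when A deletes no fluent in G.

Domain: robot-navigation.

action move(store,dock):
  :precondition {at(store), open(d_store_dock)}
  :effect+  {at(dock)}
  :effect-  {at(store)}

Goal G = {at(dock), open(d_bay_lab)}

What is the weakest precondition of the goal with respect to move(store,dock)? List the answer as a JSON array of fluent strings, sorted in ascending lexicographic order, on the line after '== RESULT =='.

Regress:
  G ∩ del = {}  (empty — regression defined)
  G \ add = {at(dock), open(d_bay_lab)} \ {at(dock)} = {open(d_bay_lab)}
  ∪ pre   = {open(d_bay_lab)} ∪ {at(store), open(d_store_dock)}
          = {at(store), open(d_bay_lab), open(d_store_dock)}

== RESULT ==
["at(store)", "open(d_bay_lab)", "open(d_store_dock)"]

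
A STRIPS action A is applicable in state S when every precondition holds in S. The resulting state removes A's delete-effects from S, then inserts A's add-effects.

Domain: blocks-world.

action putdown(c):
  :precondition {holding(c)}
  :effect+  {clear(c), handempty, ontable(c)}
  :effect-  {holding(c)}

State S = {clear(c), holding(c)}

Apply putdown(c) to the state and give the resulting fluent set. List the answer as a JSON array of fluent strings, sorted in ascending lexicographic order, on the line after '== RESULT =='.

Progress:
  pre ⊆ S: {holding(c)} ⊆ S  — applicable
  S \ del = {clear(c)}
  ∪ add   = {clear(c), handempty, ontable(c)}

== RESULT ==
["clear(c)", "handempty", "ontable(c)"]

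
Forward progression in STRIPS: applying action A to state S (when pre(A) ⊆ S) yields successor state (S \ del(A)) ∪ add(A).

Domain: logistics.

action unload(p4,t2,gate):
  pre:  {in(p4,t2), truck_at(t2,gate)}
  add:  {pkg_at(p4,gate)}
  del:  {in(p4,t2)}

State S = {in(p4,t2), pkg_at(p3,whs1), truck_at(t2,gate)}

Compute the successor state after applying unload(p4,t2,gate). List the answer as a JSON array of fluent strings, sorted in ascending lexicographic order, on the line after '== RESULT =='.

Compute (S \ del) ∪ add:
  pre ⊆ S: {in(p4,t2), truck_at(t2,gate)} ⊆ S  — applicable
  S \ del = {pkg_at(p3,whs1), truck_at(t2,gate)}
  ∪ add   = {pkg_at(p3,whs1), pkg_at(p4,gate), truck_at(t2,gate)}

== RESULT ==
["pkg_at(p3,whs1)", "pkg_at(p4,gate)", "truck_at(t2,gate)"]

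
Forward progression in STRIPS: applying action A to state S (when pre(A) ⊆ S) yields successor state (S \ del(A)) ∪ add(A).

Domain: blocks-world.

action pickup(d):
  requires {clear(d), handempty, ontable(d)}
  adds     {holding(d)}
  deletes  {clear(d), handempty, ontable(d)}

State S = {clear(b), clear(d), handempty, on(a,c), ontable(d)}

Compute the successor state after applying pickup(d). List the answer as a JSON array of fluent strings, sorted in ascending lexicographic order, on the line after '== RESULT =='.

Compute (S \ del) ∪ add:
  pre ⊆ S: {clear(d), handempty, ontable(d)} ⊆ S  — applicable
  S \ del = {clear(b), on(a,c)}
  ∪ add   = {clear(b), holding(d), on(a,c)}

== RESULT ==
["clear(b)", "holding(d)", "on(a,c)"]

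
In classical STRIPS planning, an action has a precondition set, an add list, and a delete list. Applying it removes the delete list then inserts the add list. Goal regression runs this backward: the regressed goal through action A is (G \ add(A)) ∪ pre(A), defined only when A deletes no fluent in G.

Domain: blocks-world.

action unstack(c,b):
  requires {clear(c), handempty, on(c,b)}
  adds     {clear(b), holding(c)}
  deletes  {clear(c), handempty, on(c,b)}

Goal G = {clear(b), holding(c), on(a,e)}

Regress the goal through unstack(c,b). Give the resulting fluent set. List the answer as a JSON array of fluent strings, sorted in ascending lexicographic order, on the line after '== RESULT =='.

Compute (G \ add) ∪ pre:
  G ∩ del = {}  (empty — regression defined)
  G \ add = {clear(b), holding(c), on(a,e)} \ {clear(b), holding(c)} = {on(a,e)}
  ∪ pre   = {on(a,e)} ∪ {clear(c), handempty, on(c,b)}
          = {clear(c), handempty, on(a,e), on(c,b)}

== RESULT ==
["clear(c)", "handempty", "on(a,e)", "on(c,b)"]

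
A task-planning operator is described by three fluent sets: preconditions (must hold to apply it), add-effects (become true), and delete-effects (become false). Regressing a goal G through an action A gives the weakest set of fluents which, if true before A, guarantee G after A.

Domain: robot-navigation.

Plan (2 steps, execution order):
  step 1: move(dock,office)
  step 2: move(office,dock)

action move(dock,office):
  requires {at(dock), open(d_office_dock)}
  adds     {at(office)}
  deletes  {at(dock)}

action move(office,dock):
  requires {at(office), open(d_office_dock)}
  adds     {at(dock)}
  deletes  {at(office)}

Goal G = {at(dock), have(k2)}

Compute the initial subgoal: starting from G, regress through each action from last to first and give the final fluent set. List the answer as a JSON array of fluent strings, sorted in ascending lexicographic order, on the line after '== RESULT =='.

Work backward from the goal:
  through step 2 (move(office,dock)): drop {at(dock)}, keep {have(k2)}, require {at(office), open(d_office_dock)}
    → {at(office), have(k2), open(d_office_dock)}
  through step 1 (move(dock,office)): drop {at(office)}, keep {have(k2), open(d_office_dock)}, require {at(dock), open(d_office_dock)}
    → {at(dock), have(k2), open(d_office_dock)}

== RESULT ==
["at(dock)", "have(k2)", "open(d_office_dock)"]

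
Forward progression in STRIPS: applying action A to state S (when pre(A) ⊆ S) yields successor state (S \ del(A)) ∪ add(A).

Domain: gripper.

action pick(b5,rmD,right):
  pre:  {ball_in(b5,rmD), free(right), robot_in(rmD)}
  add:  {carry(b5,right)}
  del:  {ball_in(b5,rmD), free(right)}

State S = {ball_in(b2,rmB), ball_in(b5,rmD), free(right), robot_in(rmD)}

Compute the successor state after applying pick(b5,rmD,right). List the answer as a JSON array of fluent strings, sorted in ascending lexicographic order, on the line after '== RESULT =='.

Progress:
  pre ⊆ S: {ball_in(b5,rmD), free(right), robot_in(rmD)} ⊆ S  — applicable
  S \ del = {ball_in(b2,rmB), robot_in(rmD)}
  ∪ add   = {ball_in(b2,rmB), carry(b5,right), robot_in(rmD)}

== RESULT ==
["ball_in(b2,rmB)", "carry(b5,right)", "robot_in(rmD)"]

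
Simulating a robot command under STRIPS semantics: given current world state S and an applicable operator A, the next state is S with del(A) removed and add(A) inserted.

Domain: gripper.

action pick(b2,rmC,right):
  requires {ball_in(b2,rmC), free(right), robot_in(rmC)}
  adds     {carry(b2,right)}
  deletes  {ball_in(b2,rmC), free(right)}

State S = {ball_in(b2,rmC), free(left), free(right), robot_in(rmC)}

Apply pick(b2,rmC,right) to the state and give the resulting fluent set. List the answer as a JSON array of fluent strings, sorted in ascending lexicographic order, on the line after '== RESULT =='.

Progress:
  pre ⊆ S: {ball_in(b2,rmC), free(right), robot_in(rmC)} ⊆ S  — applicable
  S \ del = {free(left), robot_in(rmC)}
  ∪ add   = {carry(b2,right), free(left), robot_in(rmC)}

== RESULT ==
["carry(b2,right)", "free(left)", "robot_in(rmC)"]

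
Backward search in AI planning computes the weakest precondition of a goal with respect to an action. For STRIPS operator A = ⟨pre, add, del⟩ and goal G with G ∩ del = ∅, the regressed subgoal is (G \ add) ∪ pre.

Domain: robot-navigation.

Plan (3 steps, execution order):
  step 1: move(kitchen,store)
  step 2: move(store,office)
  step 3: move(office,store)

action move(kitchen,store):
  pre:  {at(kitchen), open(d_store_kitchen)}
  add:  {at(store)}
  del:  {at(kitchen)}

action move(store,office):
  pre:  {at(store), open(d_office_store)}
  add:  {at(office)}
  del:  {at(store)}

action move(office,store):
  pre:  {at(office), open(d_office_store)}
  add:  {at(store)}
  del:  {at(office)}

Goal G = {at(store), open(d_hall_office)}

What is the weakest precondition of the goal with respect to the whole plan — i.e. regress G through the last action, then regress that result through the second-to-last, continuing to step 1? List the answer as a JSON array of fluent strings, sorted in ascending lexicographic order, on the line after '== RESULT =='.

Regress step by step:
  through step 3 (move(office,store)): drop {at(store)}, keep {open(d_hall_office)}, require {at(office), open(d_office_store)}
    → {at(office), open(d_hall_office), open(d_office_store)}
  through step 2 (move(store,office)): drop {at(office)}, keep {open(d_hall_office), open(d_office_store)}, require {at(store), open(d_office_store)}
    → {at(store), open(d_hall_office), open(d_office_store)}
  through step 1 (move(kitchen,store)): drop {at(store)}, keep {open(d_hall_office), open(d_office_store)}, require {at(kitchen), open(d_store_kitchen)}
    → {at(kitchen), open(d_hall_office), open(d_office_store), open(d_store_kitchen)}

== RESULT ==
["at(kitchen)", "open(d_hall_office)", "open(d_office_store)", "open(d_store_kitchen)"]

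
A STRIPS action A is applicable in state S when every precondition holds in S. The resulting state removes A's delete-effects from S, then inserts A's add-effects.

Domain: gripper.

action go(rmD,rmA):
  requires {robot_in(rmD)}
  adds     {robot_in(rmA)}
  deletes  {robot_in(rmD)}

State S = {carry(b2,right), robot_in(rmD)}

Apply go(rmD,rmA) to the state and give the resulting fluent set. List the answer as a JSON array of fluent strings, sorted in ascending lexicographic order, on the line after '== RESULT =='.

Compute (S \ del) ∪ add:
  pre ⊆ S: {robot_in(rmD)} ⊆ S  — applicable
  S \ del = {carry(b2,right)}
  ∪ add   = {carry(b2,right), robot_in(rmA)}

== RESULT ==
["carry(b2,right)", "robot_in(rmA)"]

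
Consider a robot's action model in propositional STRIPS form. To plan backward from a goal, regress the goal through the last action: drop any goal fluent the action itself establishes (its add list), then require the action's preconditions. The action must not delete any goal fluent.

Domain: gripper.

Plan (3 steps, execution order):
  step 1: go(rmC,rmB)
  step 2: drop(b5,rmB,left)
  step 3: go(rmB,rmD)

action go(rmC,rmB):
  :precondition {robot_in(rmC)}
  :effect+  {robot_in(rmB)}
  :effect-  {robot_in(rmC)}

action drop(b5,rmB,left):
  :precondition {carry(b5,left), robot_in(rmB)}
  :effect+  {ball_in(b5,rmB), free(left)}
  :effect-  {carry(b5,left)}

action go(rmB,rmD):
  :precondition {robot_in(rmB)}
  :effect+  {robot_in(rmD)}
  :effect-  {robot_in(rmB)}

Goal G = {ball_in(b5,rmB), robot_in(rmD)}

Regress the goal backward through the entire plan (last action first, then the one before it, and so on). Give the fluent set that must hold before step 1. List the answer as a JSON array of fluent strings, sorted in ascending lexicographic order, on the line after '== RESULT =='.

Regress step by step:
  through step 3 (go(rmB,rmD)): drop {robot_in(rmD)}, keep {ball_in(b5,rmB)}, require {robot_in(rmB)}
    → {ball_in(b5,rmB), robot_in(rmB)}
  through step 2 (drop(b5,rmB,left)): drop {ball_in(b5,rmB)}, keep {robot_in(rmB)}, require {carry(b5,left), robot_in(rmB)}
    → {carry(b5,left), robot_in(rmB)}
  through step 1 (go(rmC,rmB)): drop {robot_in(rmB)}, keep {carry(b5,left)}, require {robot_in(rmC)}
    → {carry(b5,left), robot_in(rmC)}

== RESULT ==
["carry(b5,left)", "robot_in(rmC)"]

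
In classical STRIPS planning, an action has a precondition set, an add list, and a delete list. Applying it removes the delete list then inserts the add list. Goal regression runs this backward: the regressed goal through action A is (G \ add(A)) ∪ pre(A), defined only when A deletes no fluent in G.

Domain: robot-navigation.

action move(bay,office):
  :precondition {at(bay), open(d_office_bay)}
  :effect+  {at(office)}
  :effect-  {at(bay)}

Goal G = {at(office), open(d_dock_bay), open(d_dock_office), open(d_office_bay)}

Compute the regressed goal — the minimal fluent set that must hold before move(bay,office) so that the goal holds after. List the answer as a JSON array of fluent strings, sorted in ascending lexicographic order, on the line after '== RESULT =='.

Compute (G \ add) ∪ pre:
  G ∩ del = {}  (empty — regression defined)
  G \ add = {at(office), open(d_dock_bay), open(d_dock_office), open(d_office_bay)} \ {at(office)} = {open(d_dock_bay), open(d_dock_office), open(d_office_bay)}
  ∪ pre   = {open(d_dock_bay), open(d_dock_office), open(d_office_bay)} ∪ {at(bay), open(d_office_bay)}
          = {at(bay), open(d_dock_bay), open(d_dock_office), open(d_office_bay)}

== RESULT ==
["at(bay)", "open(d_dock_bay)", "open(d_dock_office)", "open(d_office_bay)"]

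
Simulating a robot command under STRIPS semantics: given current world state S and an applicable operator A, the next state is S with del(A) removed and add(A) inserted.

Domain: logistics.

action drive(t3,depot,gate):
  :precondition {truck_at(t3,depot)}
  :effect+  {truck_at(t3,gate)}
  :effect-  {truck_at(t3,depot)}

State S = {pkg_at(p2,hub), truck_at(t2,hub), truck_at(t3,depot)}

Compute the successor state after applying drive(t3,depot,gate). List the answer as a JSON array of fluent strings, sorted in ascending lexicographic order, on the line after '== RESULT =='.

Compute (S \ del) ∪ add:
  pre ⊆ S: {truck_at(t3,depot)} ⊆ S  — applicable
  S \ del = {pkg_at(p2,hub), truck_at(t2,hub)}
  ∪ add   = {pkg_at(p2,hub), truck_at(t2,hub), truck_at(t3,gate)}

== RESULT ==
["pkg_at(p2,hub)", "truck_at(t2,hub)", "truck_at(t3,gate)"]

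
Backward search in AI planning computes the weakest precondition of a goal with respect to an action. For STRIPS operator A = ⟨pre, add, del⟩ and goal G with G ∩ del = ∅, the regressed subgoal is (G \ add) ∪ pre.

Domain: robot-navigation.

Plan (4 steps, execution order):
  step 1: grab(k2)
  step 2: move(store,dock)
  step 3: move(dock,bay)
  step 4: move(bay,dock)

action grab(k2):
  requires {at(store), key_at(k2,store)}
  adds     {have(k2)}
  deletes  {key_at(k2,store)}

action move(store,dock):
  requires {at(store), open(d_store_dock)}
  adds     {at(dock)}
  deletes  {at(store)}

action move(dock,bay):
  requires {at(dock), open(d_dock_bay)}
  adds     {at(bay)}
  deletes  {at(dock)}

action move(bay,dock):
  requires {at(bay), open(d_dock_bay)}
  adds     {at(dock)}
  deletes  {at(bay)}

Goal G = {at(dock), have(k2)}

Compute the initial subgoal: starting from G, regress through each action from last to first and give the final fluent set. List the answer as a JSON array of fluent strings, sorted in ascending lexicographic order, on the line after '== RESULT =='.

Work backward from the goal:
  through step 4 (move(bay,dock)): drop {at(dock)}, keep {have(k2)}, require {at(bay), open(d_dock_bay)}
    → {at(bay), have(k2), open(d_dock_bay)}
  through step 3 (move(dock,bay)): drop {at(bay)}, keep {have(k2), open(d_dock_bay)}, require {at(dock), open(d_dock_bay)}
    → {at(dock), have(k2), open(d_dock_bay)}
  through step 2 (move(store,dock)): drop {at(dock)}, keep {have(k2), open(d_dock_bay)}, require {at(store), open(d_store_dock)}
    → {at(store), have(k2), open(d_dock_bay), open(d_store_dock)}
  through step 1 (grab(k2)): drop {have(k2)}, keep {at(store), open(d_dock_bay), open(d_store_dock)}, require {at(store), key_at(k2,store)}
    → {at(store), key_at(k2,store), open(d_dock_bay), open(d_store_dock)}

== RESULT ==
["at(store)", "key_at(k2,store)", "open(d_dock_bay)", "open(d_store_dock)"]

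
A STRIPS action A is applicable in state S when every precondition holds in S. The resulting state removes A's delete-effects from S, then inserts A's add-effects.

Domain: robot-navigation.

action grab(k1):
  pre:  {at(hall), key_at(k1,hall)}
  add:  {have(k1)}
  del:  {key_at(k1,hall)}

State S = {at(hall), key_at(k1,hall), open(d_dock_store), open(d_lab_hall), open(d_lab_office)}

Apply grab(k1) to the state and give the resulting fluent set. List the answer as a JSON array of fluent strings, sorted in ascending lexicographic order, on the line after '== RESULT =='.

Progress:
  pre ⊆ S: {at(hall), key_at(k1,hall)} ⊆ S  — applicable
  S \ del = {at(hall), open(d_dock_store), open(d_lab_hall), open(d_lab_office)}
  ∪ add   = {at(hall), have(k1), open(d_dock_store), open(d_lab_hall), open(d_lab_office)}

== RESULT ==
["at(hall)", "have(k1)", "open(d_dock_store)", "open(d_lab_hall)", "open(d_lab_office)"]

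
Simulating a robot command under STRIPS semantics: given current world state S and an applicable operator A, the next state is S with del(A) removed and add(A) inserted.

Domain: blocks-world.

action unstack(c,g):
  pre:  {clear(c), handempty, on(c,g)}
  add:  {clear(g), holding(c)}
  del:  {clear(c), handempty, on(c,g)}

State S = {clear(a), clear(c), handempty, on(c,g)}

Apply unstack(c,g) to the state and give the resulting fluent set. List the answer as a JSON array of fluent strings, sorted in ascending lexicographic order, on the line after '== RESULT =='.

Compute (S \ del) ∪ add:
  pre ⊆ S: {clear(c), handempty, on(c,g)} ⊆ S  — applicable
  S \ del = {clear(a)}
  ∪ add   = {clear(a), clear(g), holding(c)}

== RESULT ==
["clear(a)", "clear(g)", "holding(c)"]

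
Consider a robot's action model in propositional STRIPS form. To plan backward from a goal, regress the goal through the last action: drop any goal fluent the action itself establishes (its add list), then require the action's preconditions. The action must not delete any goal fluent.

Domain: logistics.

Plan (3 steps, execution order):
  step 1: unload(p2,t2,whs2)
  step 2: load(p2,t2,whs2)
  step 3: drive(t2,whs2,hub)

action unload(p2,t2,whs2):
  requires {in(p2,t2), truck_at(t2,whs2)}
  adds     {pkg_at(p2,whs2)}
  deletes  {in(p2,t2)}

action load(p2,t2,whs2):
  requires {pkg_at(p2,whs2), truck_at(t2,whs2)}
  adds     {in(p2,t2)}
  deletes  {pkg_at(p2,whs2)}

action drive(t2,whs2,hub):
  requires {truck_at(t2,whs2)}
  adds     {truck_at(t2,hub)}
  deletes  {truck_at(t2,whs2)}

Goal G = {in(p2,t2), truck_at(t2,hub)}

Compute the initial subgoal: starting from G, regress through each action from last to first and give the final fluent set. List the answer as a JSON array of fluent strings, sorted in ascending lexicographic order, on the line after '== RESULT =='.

Regress step by step:
  through step 3 (drive(t2,whs2,hub)): drop {truck_at(t2,hub)}, keep {in(p2,t2)}, require {truck_at(t2,whs2)}
    → {in(p2,t2), truck_at(t2,whs2)}
  through step 2 (load(p2,t2,whs2)): drop {in(p2,t2)}, keep {truck_at(t2,whs2)}, require {pkg_at(p2,whs2), truck_at(t2,whs2)}
    → {pkg_at(p2,whs2), truck_at(t2,whs2)}
  through step 1 (unload(p2,t2,whs2)): drop {pkg_at(p2,whs2)}, keep {truck_at(t2,whs2)}, require {in(p2,t2), truck_at(t2,whs2)}
    → {in(p2,t2), truck_at(t2,whs2)}

== RESULT ==
["in(p2,t2)", "truck_at(t2,whs2)"]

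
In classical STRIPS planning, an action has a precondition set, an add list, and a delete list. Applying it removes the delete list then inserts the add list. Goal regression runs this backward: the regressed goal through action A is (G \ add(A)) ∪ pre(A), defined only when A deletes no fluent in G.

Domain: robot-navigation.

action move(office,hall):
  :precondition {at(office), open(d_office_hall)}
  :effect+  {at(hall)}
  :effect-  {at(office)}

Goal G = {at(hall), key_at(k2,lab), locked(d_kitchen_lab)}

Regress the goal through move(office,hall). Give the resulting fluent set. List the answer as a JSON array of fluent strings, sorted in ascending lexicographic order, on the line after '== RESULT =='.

Compute (G \ add) ∪ pre:
  G ∩ del = {}  (empty — regression defined)
  G \ add = {at(hall), key_at(k2,lab), locked(d_kitchen_lab)} \ {at(hall)} = {key_at(k2,lab), locked(d_kitchen_lab)}
  ∪ pre   = {key_at(k2,lab), locked(d_kitchen_lab)} ∪ {at(office), open(d_office_hall)}
          = {at(office), key_at(k2,lab), locked(d_kitchen_lab), open(d_office_hall)}

== RESULT ==
["at(office)", "key_at(k2,lab)", "locked(d_kitchen_lab)", "open(d_office_hall)"]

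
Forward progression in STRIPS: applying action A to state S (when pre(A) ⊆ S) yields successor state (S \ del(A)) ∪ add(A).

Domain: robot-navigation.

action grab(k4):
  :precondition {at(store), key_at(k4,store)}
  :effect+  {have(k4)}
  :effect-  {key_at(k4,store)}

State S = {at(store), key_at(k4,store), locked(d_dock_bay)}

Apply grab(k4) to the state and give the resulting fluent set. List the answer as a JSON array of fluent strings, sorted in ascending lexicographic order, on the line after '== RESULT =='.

Compute (S \ del) ∪ add:
  pre ⊆ S: {at(store), key_at(k4,store)} ⊆ S  — applicable
  S \ del = {at(store), locked(d_dock_bay)}
  ∪ add   = {at(store), have(k4), locked(d_dock_bay)}

== RESULT ==
["at(store)", "have(k4)", "locked(d_dock_bay)"]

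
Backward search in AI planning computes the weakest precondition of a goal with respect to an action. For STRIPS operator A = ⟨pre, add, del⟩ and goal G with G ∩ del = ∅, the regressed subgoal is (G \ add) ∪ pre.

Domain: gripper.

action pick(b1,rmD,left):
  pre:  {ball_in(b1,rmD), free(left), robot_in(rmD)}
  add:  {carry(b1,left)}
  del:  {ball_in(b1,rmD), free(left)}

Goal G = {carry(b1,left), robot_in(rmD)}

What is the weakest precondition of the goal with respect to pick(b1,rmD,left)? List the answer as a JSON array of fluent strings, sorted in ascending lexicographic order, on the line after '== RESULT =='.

Compute (G \ add) ∪ pre:
  G ∩ del = {}  (empty — regression defined)
  G \ add = {carry(b1,left), robot_in(rmD)} \ {carry(b1,left)} = {robot_in(rmD)}
  ∪ pre   = {robot_in(rmD)} ∪ {ball_in(b1,rmD), free(left), robot_in(rmD)}
          = {ball_in(b1,rmD), free(left), robot_in(rmD)}

== RESULT ==
["ball_in(b1,rmD)", "free(left)", "robot_in(rmD)"]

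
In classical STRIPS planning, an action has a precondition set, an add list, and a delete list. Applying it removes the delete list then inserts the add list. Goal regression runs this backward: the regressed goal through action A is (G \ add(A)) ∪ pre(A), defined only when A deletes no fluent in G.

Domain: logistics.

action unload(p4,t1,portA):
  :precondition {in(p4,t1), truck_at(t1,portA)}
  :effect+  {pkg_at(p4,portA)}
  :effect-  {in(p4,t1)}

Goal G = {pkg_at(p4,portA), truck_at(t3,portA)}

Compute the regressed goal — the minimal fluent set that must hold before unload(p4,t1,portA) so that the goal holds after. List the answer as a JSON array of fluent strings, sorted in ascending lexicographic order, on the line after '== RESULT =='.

Compute (G \ add) ∪ pre:
  G ∩ del = {}  (empty — regression defined)
  G \ add = {pkg_at(p4,portA), truck_at(t3,portA)} \ {pkg_at(p4,portA)} = {truck_at(t3,portA)}
  ∪ pre   = {truck_at(t3,portA)} ∪ {in(p4,t1), truck_at(t1,portA)}
          = {in(p4,t1), truck_at(t1,portA), truck_at(t3,portA)}

== RESULT ==
["in(p4,t1)", "truck_at(t1,portA)", "truck_at(t3,portA)"]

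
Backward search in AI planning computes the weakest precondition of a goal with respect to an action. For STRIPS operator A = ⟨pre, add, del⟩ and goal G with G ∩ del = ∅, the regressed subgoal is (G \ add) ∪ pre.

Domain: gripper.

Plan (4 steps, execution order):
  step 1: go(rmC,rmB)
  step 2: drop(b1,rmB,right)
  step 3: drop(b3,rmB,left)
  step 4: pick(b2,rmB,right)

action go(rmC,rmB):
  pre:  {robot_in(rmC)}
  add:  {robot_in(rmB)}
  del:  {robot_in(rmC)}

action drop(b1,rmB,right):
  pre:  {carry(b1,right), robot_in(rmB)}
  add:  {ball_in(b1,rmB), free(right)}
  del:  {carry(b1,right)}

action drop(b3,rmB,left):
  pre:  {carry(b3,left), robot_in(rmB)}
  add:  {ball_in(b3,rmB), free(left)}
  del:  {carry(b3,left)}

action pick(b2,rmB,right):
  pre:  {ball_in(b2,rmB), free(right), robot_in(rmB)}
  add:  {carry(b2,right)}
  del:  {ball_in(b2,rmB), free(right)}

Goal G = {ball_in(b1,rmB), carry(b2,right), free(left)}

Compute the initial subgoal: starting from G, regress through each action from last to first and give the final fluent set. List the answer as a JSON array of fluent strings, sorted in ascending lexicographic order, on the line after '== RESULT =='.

Work backward from the goal:
  through step 4 (pick(b2,rmB,right)): drop {carry(b2,right)}, keep {ball_in(b1,rmB), free(left)}, require {ball_in(b2,rmB), free(right), robot_in(rmB)}
    → {ball_in(b1,rmB), ball_in(b2,rmB), free(left), free(right), robot_in(rmB)}
  through step 3 (drop(b3,rmB,left)): drop {free(left)}, keep {ball_in(b1,rmB), ball_in(b2,rmB), free(right), robot_in(rmB)}, require {carry(b3,left), robot_in(rmB)}
    → {ball_in(b1,rmB), ball_in(b2,rmB), carry(b3,left), free(right), robot_in(rmB)}
  through step 2 (drop(b1,rmB,right)): drop {ball_in(b1,rmB), free(right)}, keep {ball_in(b2,rmB), carry(b3,left), robot_in(rmB)}, require {carry(b1,right), robot_in(rmB)}
    → {ball_in(b2,rmB), carry(b1,right), carry(b3,left), robot_in(rmB)}
  through step 1 (go(rmC,rmB)): drop {robot_in(rmB)}, keep {ball_in(b2,rmB), carry(b1,right), carry(b3,left)}, require {robot_in(rmC)}
    → {ball_in(b2,rmB), carry(b1,right), carry(b3,left), robot_in(rmC)}

== RESULT ==
["ball_in(b2,rmB)", "carry(b1,right)", "carry(b3,left)", "robot_in(rmC)"]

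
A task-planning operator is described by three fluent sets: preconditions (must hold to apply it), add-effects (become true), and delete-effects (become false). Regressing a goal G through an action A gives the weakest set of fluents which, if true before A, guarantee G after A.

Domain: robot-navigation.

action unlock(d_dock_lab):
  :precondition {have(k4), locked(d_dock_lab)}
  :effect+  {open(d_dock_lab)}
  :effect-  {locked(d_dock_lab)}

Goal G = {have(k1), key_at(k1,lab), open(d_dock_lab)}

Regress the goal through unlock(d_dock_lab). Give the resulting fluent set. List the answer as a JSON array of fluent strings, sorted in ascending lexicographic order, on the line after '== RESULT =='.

Compute (G \ add) ∪ pre:
  G ∩ del = {}  (empty — regression defined)
  G \ add = {have(k1), key_at(k1,lab), open(d_dock_lab)} \ {open(d_dock_lab)} = {have(k1), key_at(k1,lab)}
  ∪ pre   = {have(k1), key_at(k1,lab)} ∪ {have(k4), locked(d_dock_lab)}
          = {have(k1), have(k4), key_at(k1,lab), locked(d_dock_lab)}

== RESULT ==
["have(k1)", "have(k4)", "key_at(k1,lab)", "locked(d_dock_lab)"]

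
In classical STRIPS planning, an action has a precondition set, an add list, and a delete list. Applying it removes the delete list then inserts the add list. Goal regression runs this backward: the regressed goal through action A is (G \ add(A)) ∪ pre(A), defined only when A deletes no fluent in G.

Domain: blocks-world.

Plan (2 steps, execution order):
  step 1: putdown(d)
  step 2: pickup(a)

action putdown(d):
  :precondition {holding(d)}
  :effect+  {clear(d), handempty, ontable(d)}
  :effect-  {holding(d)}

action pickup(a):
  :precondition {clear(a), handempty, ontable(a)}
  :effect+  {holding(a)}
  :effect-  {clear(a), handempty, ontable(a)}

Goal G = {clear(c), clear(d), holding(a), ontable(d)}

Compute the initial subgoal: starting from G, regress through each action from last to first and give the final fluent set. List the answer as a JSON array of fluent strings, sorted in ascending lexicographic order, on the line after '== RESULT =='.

Regress step by step:
  through step 2 (pickup(a)): drop {holding(a)}, keep {clear(c), clear(d), ontable(d)}, require {clear(a), handempty, ontable(a)}
    → {clear(a), clear(c), clear(d), handempty, ontable(a), ontable(d)}
  through step 1 (putdown(d)): drop {clear(d), handempty, ontable(d)}, keep {clear(a), clear(c), ontable(a)}, require {holding(d)}
    → {clear(a), clear(c), holding(d), ontable(a)}

== RESULT ==
["clear(a)", "clear(c)", "holding(d)", "ontable(a)"]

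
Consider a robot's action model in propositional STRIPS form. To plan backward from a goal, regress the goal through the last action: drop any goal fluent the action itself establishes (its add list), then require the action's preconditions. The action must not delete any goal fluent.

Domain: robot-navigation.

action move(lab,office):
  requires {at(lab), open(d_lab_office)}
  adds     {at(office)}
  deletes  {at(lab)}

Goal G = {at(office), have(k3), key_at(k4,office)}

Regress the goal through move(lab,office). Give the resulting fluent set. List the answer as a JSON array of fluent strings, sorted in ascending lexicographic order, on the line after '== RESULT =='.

Regress:
  G ∩ del = {}  (empty — regression defined)
  G \ add = {at(office), have(k3), key_at(k4,office)} \ {at(office)} = {have(k3), key_at(k4,office)}
  ∪ pre   = {have(k3), key_at(k4,office)} ∪ {at(lab), open(d_lab_office)}
          = {at(lab), have(k3), key_at(k4,office), open(d_lab_office)}

== RESULT ==
["at(lab)", "have(k3)", "key_at(k4,office)", "open(d_lab_office)"]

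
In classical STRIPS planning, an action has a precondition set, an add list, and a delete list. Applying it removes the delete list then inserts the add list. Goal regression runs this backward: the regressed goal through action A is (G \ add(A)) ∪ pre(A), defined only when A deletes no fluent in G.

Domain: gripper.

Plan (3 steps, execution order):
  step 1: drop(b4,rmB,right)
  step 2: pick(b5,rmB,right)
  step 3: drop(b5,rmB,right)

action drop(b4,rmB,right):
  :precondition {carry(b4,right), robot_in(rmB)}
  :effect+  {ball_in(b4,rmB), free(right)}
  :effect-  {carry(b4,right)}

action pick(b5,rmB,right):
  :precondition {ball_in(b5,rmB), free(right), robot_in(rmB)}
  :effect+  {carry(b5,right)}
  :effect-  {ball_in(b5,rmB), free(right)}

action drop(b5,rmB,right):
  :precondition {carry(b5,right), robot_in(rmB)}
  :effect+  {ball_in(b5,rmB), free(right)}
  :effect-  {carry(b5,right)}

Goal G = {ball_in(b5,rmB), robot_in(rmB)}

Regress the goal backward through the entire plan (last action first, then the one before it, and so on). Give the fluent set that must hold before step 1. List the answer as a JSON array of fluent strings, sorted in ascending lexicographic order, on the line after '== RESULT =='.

Regress step by step:
  through step 3 (drop(b5,rmB,right)): drop {ball_in(b5,rmB)}, keep {robot_in(rmB)}, require {carry(b5,right), robot_in(rmB)}
    → {carry(b5,right), robot_in(rmB)}
  through step 2 (pick(b5,rmB,right)): drop {carry(b5,right)}, keep {robot_in(rmB)}, require {ball_in(b5,rmB), free(right), robot_in(rmB)}
    → {ball_in(b5,rmB), free(right), robot_in(rmB)}
  through step 1 (drop(b4,rmB,right)): drop {free(right)}, keep {ball_in(b5,rmB), robot_in(rmB)}, require {carry(b4,right), robot_in(rmB)}
    → {ball_in(b5,rmB), carry(b4,right), robot_in(rmB)}

== RESULT ==
["ball_in(b5,rmB)", "carry(b4,right)", "robot_in(rmB)"]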